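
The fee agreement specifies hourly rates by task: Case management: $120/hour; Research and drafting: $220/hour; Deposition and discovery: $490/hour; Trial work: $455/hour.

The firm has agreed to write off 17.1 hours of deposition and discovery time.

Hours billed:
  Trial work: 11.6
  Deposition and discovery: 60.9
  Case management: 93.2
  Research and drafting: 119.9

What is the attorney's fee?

Case management: 93.2 × $120 = $11,184.00
Research and drafting: 119.9 × $220 = $26,378.00
Deposition and discovery: 60.9 × $490 = $29,841.00
Trial work: 11.6 × $455 = $5,278.00
Subtotal: $72,681.00
Write-off: 17.1 × $490 = $8,379.00
Total: $72,681.00 − $8,379.00 = $64,302.00

$64,302.00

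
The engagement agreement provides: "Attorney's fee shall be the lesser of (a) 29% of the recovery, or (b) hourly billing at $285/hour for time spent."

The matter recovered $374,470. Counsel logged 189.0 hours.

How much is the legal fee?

$53,865.00

(a) 29% of $374,470 = $108,596.30
(b) 189.0 × $285 = $53,865.00
The lesser is (b): $53,865.00.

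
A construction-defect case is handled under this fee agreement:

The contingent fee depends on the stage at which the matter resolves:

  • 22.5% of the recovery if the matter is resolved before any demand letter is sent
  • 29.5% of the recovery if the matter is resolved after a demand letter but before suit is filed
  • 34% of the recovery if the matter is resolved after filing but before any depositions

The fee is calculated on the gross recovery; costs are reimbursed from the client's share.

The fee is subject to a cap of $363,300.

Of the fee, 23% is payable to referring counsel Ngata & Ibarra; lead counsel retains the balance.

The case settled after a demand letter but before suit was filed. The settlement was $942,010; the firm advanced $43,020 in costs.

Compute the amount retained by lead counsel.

Fee base is the gross recovery, $942,010; costs are reimbursed separately.
The matter settled after a demand letter but before suit was filed, so the 29.5% rate applies.
$942,010 × 29.5% = $277,892.95
$277,892.95 is under the $363,300 cap.
Referral share: 23% of $277,892.95 = $63,915.38; lead counsel retains $277,892.95 − $63,915.38 = $213,977.57.

$213,977.57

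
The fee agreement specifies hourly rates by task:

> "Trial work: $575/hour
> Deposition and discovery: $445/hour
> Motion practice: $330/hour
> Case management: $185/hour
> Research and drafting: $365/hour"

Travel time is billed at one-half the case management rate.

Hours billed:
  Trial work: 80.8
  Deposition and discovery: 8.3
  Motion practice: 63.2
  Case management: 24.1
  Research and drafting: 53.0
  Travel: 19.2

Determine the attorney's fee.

$96,589.00

Trial work: 80.8 × $575 = $46,460.00
Deposition and discovery: 8.3 × $445 = $3,693.50
Motion practice: 63.2 × $330 = $20,856.00
Case management: 24.1 × $185 = $4,458.50
Research and drafting: 53.0 × $365 = $19,345.00
Subtotal: $46,460.00 + $3,693.50 + $20,856.00 + $4,458.50 + $19,345.00 = $94,813.00
Travel: 19.2 × ($185 ÷ 2) = 19.2 × $92.50 = $1,776.00
Total: $94,813.00 + $1,776.00 = $96,589.00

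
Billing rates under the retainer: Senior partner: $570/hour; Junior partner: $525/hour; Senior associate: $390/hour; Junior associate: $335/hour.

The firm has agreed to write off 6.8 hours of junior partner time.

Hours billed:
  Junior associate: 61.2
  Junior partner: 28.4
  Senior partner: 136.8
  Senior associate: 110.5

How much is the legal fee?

$152,913.00

Senior partner: 136.8 × $570 = $77,976.00
Junior partner: 28.4 × $525 = $14,910.00
Senior associate: 110.5 × $390 = $43,095.00
Junior associate: 61.2 × $335 = $20,502.00
Subtotal: $156,483.00
Write-off: 6.8 × $525 = $3,570.00
Total: $156,483.00 − $3,570.00 = $152,913.00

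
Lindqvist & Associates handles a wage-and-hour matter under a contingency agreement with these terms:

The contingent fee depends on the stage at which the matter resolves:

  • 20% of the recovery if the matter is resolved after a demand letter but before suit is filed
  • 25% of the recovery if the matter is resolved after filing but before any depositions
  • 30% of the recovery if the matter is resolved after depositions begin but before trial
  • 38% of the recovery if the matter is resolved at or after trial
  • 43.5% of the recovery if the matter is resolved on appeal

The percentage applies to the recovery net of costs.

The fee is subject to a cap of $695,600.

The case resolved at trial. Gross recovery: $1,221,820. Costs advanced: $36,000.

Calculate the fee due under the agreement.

Fee base (net of costs): $1,221,820 − $36,000 = $1,185,820
The matter resolved at trial, so the 38% rate applies.
$1,185,820 × 38% = $450,611.60
$450,611.60 is under the $695,600 cap.

$450,611.60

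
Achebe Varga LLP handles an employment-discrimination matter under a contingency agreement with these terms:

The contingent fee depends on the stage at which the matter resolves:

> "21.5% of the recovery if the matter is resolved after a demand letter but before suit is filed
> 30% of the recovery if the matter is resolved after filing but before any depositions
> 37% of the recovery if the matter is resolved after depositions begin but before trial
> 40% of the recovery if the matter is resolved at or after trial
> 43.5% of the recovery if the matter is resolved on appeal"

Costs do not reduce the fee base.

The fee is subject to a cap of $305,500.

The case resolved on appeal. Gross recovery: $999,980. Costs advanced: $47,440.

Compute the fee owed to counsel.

$305,500.00

Fee base is the gross recovery, $999,980; costs are reimbursed separately.
The matter resolved on appeal, so the 43.5% rate applies.
$999,980 × 43.5% = $434,991.30
$434,991.30 exceeds the $305,500 cap, so the fee is capped at $305,500.00.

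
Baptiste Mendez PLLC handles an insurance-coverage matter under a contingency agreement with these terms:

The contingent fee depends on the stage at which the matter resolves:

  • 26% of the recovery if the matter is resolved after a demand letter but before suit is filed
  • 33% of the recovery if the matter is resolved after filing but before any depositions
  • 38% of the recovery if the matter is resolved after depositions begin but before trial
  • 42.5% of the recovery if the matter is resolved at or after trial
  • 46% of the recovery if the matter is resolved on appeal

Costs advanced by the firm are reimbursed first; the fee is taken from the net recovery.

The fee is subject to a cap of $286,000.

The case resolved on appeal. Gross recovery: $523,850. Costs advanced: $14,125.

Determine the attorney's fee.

Fee base (net of costs): $523,850 − $14,125 = $509,725
The matter resolved on appeal, so the 46% rate applies.
$509,725 × 46% = $234,473.50
$234,473.50 is under the $286,000 cap.

$234,473.50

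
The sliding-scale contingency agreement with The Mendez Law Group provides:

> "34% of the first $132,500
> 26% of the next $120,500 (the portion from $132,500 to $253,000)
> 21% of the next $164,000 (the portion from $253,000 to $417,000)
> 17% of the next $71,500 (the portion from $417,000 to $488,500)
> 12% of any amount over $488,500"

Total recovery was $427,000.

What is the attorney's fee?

$112,520.00

First $132,500 at 34% = $45,050.00
Next $120,500 at 26% = $31,330.00
Next $164,000 at 21% = $34,440.00
Remaining $10,000 at 17% = $1,700.00
Fee: $45,050.00 + $31,330.00 + $34,440.00 + $1,700.00 = $112,520.00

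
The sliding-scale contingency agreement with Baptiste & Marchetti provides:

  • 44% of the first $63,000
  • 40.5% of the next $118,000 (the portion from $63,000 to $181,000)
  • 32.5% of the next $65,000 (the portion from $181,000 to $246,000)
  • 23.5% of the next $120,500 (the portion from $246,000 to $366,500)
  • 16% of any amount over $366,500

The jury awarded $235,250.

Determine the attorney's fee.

First $63,000 at 44% = $27,720.00
Next $118,000 at 40.5% = $47,790.00
Remaining $54,250 at 32.5% = $17,631.25
Fee: $27,720.00 + $47,790.00 + $17,631.25 = $93,141.25

$93,141.25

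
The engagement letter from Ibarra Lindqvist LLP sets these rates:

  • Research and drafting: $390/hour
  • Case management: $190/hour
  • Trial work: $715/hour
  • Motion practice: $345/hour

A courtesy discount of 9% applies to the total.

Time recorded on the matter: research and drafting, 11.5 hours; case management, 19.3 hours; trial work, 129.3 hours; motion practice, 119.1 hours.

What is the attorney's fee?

Research and drafting: 11.5 × $390 = $4,485.00
Case management: 19.3 × $190 = $3,667.00
Trial work: 129.3 × $715 = $92,449.50
Motion practice: 119.1 × $345 = $41,089.50
Subtotal: $141,691.00
Less 9% discount: −$12,752.19
Total: $141,691.00 − $12,752.19 = $128,938.81

$128,938.81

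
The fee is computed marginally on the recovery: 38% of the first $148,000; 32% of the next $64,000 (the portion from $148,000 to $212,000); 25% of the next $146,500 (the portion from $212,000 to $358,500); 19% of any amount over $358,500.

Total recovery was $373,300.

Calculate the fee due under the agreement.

$116,157.00

First $148,000 at 38% = $56,240.00
Next $64,000 at 32% = $20,480.00
Next $146,500 at 25% = $36,625.00
Remaining $14,800 at 19% = $2,812.00
Fee: $56,240.00 + $20,480.00 + $36,625.00 + $2,812.00 = $116,157.00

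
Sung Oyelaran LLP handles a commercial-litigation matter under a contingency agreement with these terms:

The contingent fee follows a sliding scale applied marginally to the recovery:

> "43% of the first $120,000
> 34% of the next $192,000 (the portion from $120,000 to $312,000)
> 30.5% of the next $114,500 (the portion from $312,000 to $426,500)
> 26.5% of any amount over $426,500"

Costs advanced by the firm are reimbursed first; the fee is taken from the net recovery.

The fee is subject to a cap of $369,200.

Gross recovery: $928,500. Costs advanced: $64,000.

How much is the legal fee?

Fee base (net of costs): $928,500 − $64,000 = $864,500
First $120,000 at 43% = $51,600.00
Next $192,000 at 34% = $65,280.00
Next $114,500 at 30.5% = $34,922.50
Remaining $438,000 at 26.5% = $116,070.00
Fee: $51,600.00 + $65,280.00 + $34,922.50 + $116,070.00 = $267,872.50
$267,872.50 is under the $369,200 cap.

$267,872.50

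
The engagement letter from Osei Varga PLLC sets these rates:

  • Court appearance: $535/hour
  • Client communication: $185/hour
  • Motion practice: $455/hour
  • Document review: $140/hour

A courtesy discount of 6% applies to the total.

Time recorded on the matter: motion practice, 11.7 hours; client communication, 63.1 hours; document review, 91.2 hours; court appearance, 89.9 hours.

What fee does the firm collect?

Court appearance: 89.9 × $535 = $48,096.50
Client communication: 63.1 × $185 = $11,673.50
Motion practice: 11.7 × $455 = $5,323.50
Document review: 91.2 × $140 = $12,768.00
Subtotal: $77,861.50
Less 6% discount: −$4,671.69
Total: $77,861.50 − $4,671.69 = $73,189.81

$73,189.81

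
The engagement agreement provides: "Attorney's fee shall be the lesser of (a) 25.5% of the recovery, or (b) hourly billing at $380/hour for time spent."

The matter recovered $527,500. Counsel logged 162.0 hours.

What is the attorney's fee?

$61,560.00

(a) 25.5% of $527,500 = $134,512.50
(b) 162.0 × $380 = $61,560.00
The lesser is (b): $61,560.00.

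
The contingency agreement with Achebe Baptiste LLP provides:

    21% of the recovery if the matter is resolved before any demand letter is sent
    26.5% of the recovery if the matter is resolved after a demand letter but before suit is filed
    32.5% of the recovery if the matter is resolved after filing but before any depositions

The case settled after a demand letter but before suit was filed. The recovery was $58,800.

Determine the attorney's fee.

The matter settled after a demand letter but before suit was filed, so the 26.5% rate applies.
$58,800 × 26.5% = $15,582.00

$15,582.00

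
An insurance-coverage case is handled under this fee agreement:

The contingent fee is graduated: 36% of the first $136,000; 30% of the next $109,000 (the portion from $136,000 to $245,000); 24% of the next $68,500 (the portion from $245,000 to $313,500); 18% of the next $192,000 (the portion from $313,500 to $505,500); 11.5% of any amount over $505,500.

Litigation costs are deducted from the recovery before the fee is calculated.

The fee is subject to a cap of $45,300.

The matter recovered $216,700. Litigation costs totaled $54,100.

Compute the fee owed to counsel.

$45,300.00

Fee base (net of costs): $216,700 − $54,100 = $162,600
First $136,000 at 36% = $48,960.00
Remaining $26,600 at 30% = $7,980.00
Fee: $48,960.00 + $7,980.00 = $56,940.00
$56,940.00 exceeds the $45,300 cap, so the fee is capped at $45,300.00.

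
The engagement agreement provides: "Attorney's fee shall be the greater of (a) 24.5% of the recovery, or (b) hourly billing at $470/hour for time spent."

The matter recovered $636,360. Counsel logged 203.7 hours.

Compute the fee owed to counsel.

(a) 24.5% of $636,360 = $155,908.20
(b) 203.7 × $470 = $95,739.00
The greater is (a): $155,908.20.

$155,908.20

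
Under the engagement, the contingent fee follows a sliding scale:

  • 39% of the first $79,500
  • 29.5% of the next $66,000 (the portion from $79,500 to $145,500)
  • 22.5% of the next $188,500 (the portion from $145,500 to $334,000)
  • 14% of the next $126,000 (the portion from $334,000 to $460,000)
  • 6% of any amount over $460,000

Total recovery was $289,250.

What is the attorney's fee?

$82,818.75

First $79,500 at 39% = $31,005.00
Next $66,000 at 29.5% = $19,470.00
Remaining $143,750 at 22.5% = $32,343.75
Fee: $31,005.00 + $19,470.00 + $32,343.75 = $82,818.75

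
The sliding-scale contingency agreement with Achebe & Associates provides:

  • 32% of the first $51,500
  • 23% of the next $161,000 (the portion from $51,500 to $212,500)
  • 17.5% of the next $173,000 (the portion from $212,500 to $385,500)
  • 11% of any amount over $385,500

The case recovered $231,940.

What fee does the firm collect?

$56,912.00

First $51,500 at 32% = $16,480.00
Next $161,000 at 23% = $37,030.00
Remaining $19,440 at 17.5% = $3,402.00
Fee: $16,480.00 + $37,030.00 + $3,402.00 = $56,912.00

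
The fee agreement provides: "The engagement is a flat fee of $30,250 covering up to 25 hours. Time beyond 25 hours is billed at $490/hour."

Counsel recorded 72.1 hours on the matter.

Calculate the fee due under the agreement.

$53,329.00

Flat fee: $30,250.00
Excess hours: 72.1 − 25 = 47.1
Overrun: 47.1 × $490 = $23,079.00
Total: $30,250.00 + $23,079.00 = $53,329.00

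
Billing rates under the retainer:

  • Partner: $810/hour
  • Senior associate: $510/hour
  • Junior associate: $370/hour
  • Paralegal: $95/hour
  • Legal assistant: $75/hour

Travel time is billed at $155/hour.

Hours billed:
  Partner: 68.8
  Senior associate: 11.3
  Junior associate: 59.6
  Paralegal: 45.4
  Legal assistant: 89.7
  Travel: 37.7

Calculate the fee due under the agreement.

Partner: 68.8 × $810 = $55,728.00
Senior associate: 11.3 × $510 = $5,763.00
Junior associate: 59.6 × $370 = $22,052.00
Paralegal: 45.4 × $95 = $4,313.00
Legal assistant: 89.7 × $75 = $6,727.50
Subtotal: $55,728.00 + $5,763.00 + $22,052.00 + $4,313.00 + $6,727.50 = $94,583.50
Travel: 37.7 × $155 = $5,843.50
Total: $94,583.50 + $5,843.50 = $100,427.00

$100,427.00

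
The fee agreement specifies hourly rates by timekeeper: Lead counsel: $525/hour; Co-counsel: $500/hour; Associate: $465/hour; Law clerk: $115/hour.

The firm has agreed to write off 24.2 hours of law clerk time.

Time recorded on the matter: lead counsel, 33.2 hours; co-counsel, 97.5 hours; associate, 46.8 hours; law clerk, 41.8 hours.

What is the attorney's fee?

Lead counsel: 33.2 × $525 = $17,430.00
Co-counsel: 97.5 × $500 = $48,750.00
Associate: 46.8 × $465 = $21,762.00
Law clerk: 41.8 × $115 = $4,807.00
Subtotal: $92,749.00
Write-off: 24.2 × $115 = $2,783.00
Total: $92,749.00 − $2,783.00 = $89,966.00

$89,966.00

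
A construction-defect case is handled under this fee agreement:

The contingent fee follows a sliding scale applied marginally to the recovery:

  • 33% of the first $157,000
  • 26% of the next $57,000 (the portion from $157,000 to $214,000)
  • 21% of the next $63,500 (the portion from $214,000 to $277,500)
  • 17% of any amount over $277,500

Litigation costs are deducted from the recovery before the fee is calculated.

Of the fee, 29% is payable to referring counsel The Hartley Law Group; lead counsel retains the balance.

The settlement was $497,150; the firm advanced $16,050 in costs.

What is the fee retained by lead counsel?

$81,349.67

Fee base (net of costs): $497,150 − $16,050 = $481,100
First $157,000 at 33% = $51,810.00
Next $57,000 at 26% = $14,820.00
Next $63,500 at 21% = $13,335.00
Remaining $203,600 at 17% = $34,612.00
Fee: $51,810.00 + $14,820.00 + $13,335.00 + $34,612.00 = $114,577.00
Referral share: 29% of $114,577.00 = $33,227.33; lead counsel retains $114,577.00 − $33,227.33 = $81,349.67.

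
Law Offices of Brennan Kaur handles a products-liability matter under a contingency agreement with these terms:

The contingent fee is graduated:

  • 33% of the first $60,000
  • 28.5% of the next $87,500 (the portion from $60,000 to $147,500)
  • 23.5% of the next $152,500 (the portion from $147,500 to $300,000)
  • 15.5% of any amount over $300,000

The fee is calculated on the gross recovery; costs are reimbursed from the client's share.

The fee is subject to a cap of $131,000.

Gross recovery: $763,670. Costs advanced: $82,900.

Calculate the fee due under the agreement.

$131,000.00

Fee base is the gross recovery, $763,670; costs are reimbursed separately.
First $60,000 at 33% = $19,800.00
Next $87,500 at 28.5% = $24,937.50
Next $152,500 at 23.5% = $35,837.50
Remaining $463,670 at 15.5% = $71,868.85
Fee: $19,800.00 + $24,937.50 + $35,837.50 + $71,868.85 = $152,443.85
$152,443.85 exceeds the $131,000 cap, so the fee is capped at $131,000.00.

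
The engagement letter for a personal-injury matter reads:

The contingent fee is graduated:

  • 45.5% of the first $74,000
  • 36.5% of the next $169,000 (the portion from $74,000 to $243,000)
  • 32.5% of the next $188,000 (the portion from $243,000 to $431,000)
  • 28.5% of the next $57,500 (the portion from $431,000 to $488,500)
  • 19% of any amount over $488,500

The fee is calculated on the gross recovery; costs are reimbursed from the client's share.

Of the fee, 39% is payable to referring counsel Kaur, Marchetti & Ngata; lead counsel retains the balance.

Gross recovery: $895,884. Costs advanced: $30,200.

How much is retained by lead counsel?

$152,649.73

Fee base is the gross recovery, $895,884; costs are reimbursed separately.
First $74,000 at 45.5% = $33,670.00
Next $169,000 at 36.5% = $61,685.00
Next $188,000 at 32.5% = $61,100.00
Next $57,500 at 28.5% = $16,387.50
Remaining $407,384 at 19% = $77,402.96
Fee: $33,670.00 + $61,685.00 + $61,100.00 + $16,387.50 + $77,402.96 = $250,245.46
Referral share: 39% of $250,245.46 = $97,595.73; lead counsel retains $250,245.46 − $97,595.73 = $152,649.73.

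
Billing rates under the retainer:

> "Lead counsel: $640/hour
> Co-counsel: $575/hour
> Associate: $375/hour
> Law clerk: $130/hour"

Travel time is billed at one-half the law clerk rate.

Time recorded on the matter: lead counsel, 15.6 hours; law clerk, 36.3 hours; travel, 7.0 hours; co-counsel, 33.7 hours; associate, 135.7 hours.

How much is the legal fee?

Lead counsel: 15.6 × $640 = $9,984.00
Co-counsel: 33.7 × $575 = $19,377.50
Associate: 135.7 × $375 = $50,887.50
Law clerk: 36.3 × $130 = $4,719.00
Subtotal: $9,984.00 + $19,377.50 + $50,887.50 + $4,719.00 = $84,968.00
Travel: 7.0 × ($130 ÷ 2) = 7.0 × $65.00 = $455.00
Total: $84,968.00 + $455.00 = $85,423.00

$85,423.00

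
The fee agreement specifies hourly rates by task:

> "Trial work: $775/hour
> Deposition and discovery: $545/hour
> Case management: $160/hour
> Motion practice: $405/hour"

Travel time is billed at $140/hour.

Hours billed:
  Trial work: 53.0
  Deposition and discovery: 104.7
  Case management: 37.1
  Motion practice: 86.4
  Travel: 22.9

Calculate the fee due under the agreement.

$142,270.50

Trial work: 53.0 × $775 = $41,075.00
Deposition and discovery: 104.7 × $545 = $57,061.50
Case management: 37.1 × $160 = $5,936.00
Motion practice: 86.4 × $405 = $34,992.00
Subtotal: $41,075.00 + $57,061.50 + $5,936.00 + $34,992.00 = $139,064.50
Travel: 22.9 × $140 = $3,206.00
Total: $139,064.50 + $3,206.00 = $142,270.50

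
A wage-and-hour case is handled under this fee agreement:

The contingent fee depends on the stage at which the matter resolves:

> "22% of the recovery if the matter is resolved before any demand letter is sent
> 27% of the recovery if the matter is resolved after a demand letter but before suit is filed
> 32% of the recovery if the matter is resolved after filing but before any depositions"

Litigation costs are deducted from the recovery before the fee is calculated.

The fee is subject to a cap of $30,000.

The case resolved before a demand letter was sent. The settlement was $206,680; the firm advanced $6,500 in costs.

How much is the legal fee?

Fee base (net of costs): $206,680 − $6,500 = $200,180
The matter resolved before a demand letter was sent, so the 22% rate applies.
$200,180 × 22% = $44,039.60
$44,039.60 exceeds the $30,000 cap, so the fee is capped at $30,000.00.

$30,000.00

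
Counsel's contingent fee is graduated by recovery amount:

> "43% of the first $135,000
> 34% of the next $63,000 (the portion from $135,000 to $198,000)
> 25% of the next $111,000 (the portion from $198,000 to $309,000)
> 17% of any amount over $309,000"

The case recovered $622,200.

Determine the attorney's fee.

First $135,000 at 43% = $58,050.00
Next $63,000 at 34% = $21,420.00
Next $111,000 at 25% = $27,750.00
Remaining $313,200 at 17% = $53,244.00
Fee: $58,050.00 + $21,420.00 + $27,750.00 + $53,244.00 = $160,464.00

$160,464.00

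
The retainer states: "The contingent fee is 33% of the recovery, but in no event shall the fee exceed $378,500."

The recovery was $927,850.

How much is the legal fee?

$306,190.50

33% of $927,850 = $306,190.50
That is under the $378,500 cap.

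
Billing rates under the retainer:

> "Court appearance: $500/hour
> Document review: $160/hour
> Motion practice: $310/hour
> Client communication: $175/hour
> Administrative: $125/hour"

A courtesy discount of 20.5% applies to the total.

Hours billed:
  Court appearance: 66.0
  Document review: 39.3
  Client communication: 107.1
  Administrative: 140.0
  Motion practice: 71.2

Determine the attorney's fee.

Court appearance: 66.0 × $500 = $33,000.00
Document review: 39.3 × $160 = $6,288.00
Motion practice: 71.2 × $310 = $22,072.00
Client communication: 107.1 × $175 = $18,742.50
Administrative: 140.0 × $125 = $17,500.00
Subtotal: $97,602.50
Less 20.5% discount: −$20,008.51
Total: $97,602.50 − $20,008.51 = $77,593.99

$77,593.99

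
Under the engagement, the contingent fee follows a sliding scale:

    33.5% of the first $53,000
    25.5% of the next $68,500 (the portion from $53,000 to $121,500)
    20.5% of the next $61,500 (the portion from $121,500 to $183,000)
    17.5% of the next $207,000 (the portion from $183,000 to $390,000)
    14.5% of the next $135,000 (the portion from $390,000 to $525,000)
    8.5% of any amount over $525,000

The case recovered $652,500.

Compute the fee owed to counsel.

$114,467.50

First $53,000 at 33.5% = $17,755.00
Next $68,500 at 25.5% = $17,467.50
Next $61,500 at 20.5% = $12,607.50
Next $207,000 at 17.5% = $36,225.00
Next $135,000 at 14.5% = $19,575.00
Remaining $127,500 at 8.5% = $10,837.50
Fee: $17,755.00 + $17,467.50 + $12,607.50 + $36,225.00 + $19,575.00 + $10,837.50 = $114,467.50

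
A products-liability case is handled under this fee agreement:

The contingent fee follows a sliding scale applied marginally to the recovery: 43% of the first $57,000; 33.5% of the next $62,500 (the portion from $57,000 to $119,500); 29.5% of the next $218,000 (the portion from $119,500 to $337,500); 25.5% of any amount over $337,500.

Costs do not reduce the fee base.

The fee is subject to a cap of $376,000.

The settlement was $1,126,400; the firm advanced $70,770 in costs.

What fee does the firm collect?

$310,927.00

Fee base is the gross recovery, $1,126,400; costs are reimbursed separately.
First $57,000 at 43% = $24,510.00
Next $62,500 at 33.5% = $20,937.50
Next $218,000 at 29.5% = $64,310.00
Remaining $788,900 at 25.5% = $201,169.50
Fee: $24,510.00 + $20,937.50 + $64,310.00 + $201,169.50 = $310,927.00
$310,927.00 is under the $376,000 cap.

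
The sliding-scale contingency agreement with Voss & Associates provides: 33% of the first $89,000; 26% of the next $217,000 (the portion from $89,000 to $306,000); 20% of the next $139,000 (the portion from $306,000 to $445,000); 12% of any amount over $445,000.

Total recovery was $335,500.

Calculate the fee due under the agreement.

$91,690.00

First $89,000 at 33% = $29,370.00
Next $217,000 at 26% = $56,420.00
Remaining $29,500 at 20% = $5,900.00
Fee: $29,370.00 + $56,420.00 + $5,900.00 = $91,690.00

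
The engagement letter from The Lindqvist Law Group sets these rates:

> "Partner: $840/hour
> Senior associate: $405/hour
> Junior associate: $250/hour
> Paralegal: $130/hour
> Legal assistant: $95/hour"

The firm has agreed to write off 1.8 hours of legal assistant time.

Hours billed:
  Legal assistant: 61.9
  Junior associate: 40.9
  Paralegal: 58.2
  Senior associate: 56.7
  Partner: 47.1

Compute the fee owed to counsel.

Partner: 47.1 × $840 = $39,564.00
Senior associate: 56.7 × $405 = $22,963.50
Junior associate: 40.9 × $250 = $10,225.00
Paralegal: 58.2 × $130 = $7,566.00
Legal assistant: 61.9 × $95 = $5,880.50
Subtotal: $86,199.00
Write-off: 1.8 × $95 = $171.00
Total: $86,199.00 − $171.00 = $86,028.00

$86,028.00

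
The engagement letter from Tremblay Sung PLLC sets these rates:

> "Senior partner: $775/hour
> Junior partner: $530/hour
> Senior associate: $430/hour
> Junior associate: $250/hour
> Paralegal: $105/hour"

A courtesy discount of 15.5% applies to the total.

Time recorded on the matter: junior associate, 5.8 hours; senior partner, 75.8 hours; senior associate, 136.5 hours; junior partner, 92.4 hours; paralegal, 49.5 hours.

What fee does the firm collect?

$146,235.28

Senior partner: 75.8 × $775 = $58,745.00
Junior partner: 92.4 × $530 = $48,972.00
Senior associate: 136.5 × $430 = $58,695.00
Junior associate: 5.8 × $250 = $1,450.00
Paralegal: 49.5 × $105 = $5,197.50
Subtotal: $173,059.50
Less 15.5% discount: −$26,824.22
Total: $173,059.50 − $26,824.22 = $146,235.28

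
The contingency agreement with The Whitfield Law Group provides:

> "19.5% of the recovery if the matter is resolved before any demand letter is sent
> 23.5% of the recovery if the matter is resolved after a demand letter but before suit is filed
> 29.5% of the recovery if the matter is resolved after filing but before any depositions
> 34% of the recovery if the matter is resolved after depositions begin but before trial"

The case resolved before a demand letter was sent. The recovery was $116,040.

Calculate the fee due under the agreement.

$22,627.80

The matter resolved before a demand letter was sent, so the 19.5% rate applies.
$116,040 × 19.5% = $22,627.80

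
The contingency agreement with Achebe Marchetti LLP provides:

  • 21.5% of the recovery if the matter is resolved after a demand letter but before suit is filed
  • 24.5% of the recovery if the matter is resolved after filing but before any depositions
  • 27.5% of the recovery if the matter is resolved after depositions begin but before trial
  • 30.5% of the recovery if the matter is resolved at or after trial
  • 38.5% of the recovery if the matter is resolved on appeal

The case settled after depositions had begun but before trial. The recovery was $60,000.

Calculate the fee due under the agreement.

The matter settled after depositions had begun but before trial, so the 27.5% rate applies.
$60,000 × 27.5% = $16,500.00

$16,500.00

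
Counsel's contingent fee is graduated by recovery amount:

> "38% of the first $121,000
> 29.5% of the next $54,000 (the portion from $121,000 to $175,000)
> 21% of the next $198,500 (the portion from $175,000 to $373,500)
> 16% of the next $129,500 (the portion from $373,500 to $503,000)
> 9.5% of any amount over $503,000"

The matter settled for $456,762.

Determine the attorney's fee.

$116,916.92

First $121,000 at 38% = $45,980.00
Next $54,000 at 29.5% = $15,930.00
Next $198,500 at 21% = $41,685.00
Remaining $83,262 at 16% = $13,321.92
Fee: $45,980.00 + $15,930.00 + $41,685.00 + $13,321.92 = $116,916.92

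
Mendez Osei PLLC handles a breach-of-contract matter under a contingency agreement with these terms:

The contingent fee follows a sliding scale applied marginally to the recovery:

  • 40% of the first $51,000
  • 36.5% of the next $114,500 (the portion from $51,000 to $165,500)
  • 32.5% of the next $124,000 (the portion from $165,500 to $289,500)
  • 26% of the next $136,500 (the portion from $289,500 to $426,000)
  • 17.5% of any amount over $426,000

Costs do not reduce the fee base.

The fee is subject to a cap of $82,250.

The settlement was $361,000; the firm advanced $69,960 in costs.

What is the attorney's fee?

$82,250.00

Fee base is the gross recovery, $361,000; costs are reimbursed separately.
First $51,000 at 40% = $20,400.00
Next $114,500 at 36.5% = $41,792.50
Next $124,000 at 32.5% = $40,300.00
Remaining $71,500 at 26% = $18,590.00
Fee: $20,400.00 + $41,792.50 + $40,300.00 + $18,590.00 = $121,082.50
$121,082.50 exceeds the $82,250 cap, so the fee is capped at $82,250.00.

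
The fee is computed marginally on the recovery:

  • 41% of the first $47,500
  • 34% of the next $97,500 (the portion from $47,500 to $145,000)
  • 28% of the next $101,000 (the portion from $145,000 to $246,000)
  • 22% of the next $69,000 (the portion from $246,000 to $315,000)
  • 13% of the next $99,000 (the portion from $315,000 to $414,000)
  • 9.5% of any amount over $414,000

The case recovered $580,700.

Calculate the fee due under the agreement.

$124,791.50

First $47,500 at 41% = $19,475.00
Next $97,500 at 34% = $33,150.00
Next $101,000 at 28% = $28,280.00
Next $69,000 at 22% = $15,180.00
Next $99,000 at 13% = $12,870.00
Remaining $166,700 at 9.5% = $15,836.50
Fee: $19,475.00 + $33,150.00 + $28,280.00 + $15,180.00 + $12,870.00 + $15,836.50 = $124,791.50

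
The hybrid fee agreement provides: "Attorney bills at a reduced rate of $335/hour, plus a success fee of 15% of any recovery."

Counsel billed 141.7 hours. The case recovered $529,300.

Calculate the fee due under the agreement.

Hourly: 141.7 × $335 = $47,469.50
Success fee: 15% of $529,300 = $79,395.00
Total: $47,469.50 + $79,395.00 = $126,864.50

$126,864.50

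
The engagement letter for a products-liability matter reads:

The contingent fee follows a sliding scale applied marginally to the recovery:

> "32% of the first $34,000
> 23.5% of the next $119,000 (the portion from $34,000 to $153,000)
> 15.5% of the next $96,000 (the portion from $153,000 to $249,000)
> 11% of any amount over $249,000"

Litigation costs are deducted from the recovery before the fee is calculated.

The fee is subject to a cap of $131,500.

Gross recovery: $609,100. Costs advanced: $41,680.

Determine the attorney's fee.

$88,751.20

Fee base (net of costs): $609,100 − $41,680 = $567,420
First $34,000 at 32% = $10,880.00
Next $119,000 at 23.5% = $27,965.00
Next $96,000 at 15.5% = $14,880.00
Remaining $318,420 at 11% = $35,026.20
Fee: $10,880.00 + $27,965.00 + $14,880.00 + $35,026.20 = $88,751.20
$88,751.20 is under the $131,500 cap.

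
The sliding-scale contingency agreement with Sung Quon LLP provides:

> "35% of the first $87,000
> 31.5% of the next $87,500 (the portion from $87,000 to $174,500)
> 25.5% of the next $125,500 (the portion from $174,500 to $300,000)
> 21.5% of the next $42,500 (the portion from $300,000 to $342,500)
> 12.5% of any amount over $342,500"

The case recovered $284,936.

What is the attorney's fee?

$86,173.68

First $87,000 at 35% = $30,450.00
Next $87,500 at 31.5% = $27,562.50
Remaining $110,436 at 25.5% = $28,161.18
Fee: $30,450.00 + $27,562.50 + $28,161.18 = $86,173.68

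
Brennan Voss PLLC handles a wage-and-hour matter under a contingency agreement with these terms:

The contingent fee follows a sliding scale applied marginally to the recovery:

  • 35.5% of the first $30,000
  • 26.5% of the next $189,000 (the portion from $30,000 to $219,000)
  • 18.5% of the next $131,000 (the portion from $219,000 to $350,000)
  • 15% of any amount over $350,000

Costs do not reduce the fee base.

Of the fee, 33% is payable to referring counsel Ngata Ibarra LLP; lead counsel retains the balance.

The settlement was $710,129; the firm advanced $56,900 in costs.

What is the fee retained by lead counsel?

Fee base is the gross recovery, $710,129; costs are reimbursed separately.
First $30,000 at 35.5% = $10,650.00
Next $189,000 at 26.5% = $50,085.00
Next $131,000 at 18.5% = $24,235.00
Remaining $360,129 at 15% = $54,019.35
Fee: $10,650.00 + $50,085.00 + $24,235.00 + $54,019.35 = $138,989.35
Referral share: 33% of $138,989.35 = $45,866.49; lead counsel retains $138,989.35 − $45,866.49 = $93,122.86.

$93,122.86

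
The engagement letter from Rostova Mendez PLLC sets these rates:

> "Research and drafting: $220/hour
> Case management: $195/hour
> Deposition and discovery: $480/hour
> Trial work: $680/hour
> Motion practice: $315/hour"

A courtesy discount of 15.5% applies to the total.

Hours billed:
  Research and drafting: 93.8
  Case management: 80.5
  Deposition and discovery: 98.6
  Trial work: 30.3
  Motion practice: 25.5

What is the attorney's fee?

Research and drafting: 93.8 × $220 = $20,636.00
Case management: 80.5 × $195 = $15,697.50
Deposition and discovery: 98.6 × $480 = $47,328.00
Trial work: 30.3 × $680 = $20,604.00
Motion practice: 25.5 × $315 = $8,032.50
Subtotal: $112,298.00
Less 15.5% discount: −$17,406.19
Total: $112,298.00 − $17,406.19 = $94,891.81

$94,891.81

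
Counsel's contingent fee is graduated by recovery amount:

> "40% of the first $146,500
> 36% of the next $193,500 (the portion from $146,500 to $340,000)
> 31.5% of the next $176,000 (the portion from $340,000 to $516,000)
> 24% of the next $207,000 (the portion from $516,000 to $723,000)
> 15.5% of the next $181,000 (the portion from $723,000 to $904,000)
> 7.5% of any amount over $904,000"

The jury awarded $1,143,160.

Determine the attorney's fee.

$279,372.00

First $146,500 at 40% = $58,600.00
Next $193,500 at 36% = $69,660.00
Next $176,000 at 31.5% = $55,440.00
Next $207,000 at 24% = $49,680.00
Next $181,000 at 15.5% = $28,055.00
Remaining $239,160 at 7.5% = $17,937.00
Fee: $58,600.00 + $69,660.00 + $55,440.00 + $49,680.00 + $28,055.00 + $17,937.00 = $279,372.00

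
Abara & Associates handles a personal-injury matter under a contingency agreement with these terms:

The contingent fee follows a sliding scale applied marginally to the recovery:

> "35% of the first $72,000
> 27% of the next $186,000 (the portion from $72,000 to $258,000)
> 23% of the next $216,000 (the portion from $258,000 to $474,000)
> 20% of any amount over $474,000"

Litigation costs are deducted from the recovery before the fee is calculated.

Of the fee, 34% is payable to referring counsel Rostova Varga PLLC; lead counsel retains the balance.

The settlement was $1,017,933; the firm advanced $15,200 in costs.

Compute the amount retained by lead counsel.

$152,358.76

Fee base (net of costs): $1,017,933 − $15,200 = $1,002,733
First $72,000 at 35% = $25,200.00
Next $186,000 at 27% = $50,220.00
Next $216,000 at 23% = $49,680.00
Remaining $528,733 at 20% = $105,746.60
Fee: $25,200.00 + $50,220.00 + $49,680.00 + $105,746.60 = $230,846.60
Referral share: 34% of $230,846.60 = $78,487.84; lead counsel retains $230,846.60 − $78,487.84 = $152,358.76.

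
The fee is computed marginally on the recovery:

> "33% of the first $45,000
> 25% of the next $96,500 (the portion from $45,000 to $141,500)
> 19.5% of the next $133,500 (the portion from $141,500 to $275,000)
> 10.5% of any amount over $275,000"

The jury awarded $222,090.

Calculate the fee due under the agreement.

$54,690.05

First $45,000 at 33% = $14,850.00
Next $96,500 at 25% = $24,125.00
Remaining $80,590 at 19.5% = $15,715.05
Fee: $14,850.00 + $24,125.00 + $15,715.05 = $54,690.05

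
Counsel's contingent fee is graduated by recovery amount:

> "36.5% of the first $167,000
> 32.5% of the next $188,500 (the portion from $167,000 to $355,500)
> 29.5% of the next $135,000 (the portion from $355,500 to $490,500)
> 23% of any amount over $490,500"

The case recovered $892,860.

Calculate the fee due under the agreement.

First $167,000 at 36.5% = $60,955.00
Next $188,500 at 32.5% = $61,262.50
Next $135,000 at 29.5% = $39,825.00
Remaining $402,360 at 23% = $92,542.80
Fee: $60,955.00 + $61,262.50 + $39,825.00 + $92,542.80 = $254,585.30

$254,585.30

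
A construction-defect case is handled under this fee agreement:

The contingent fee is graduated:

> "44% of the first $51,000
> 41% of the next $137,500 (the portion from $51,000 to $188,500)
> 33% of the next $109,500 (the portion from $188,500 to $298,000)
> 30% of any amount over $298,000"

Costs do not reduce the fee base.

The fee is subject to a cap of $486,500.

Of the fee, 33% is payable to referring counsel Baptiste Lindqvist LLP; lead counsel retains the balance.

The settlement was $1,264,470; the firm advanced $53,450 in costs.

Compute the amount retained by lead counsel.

$271,276.97

Fee base is the gross recovery, $1,264,470; costs are reimbursed separately.
First $51,000 at 44% = $22,440.00
Next $137,500 at 41% = $56,375.00
Next $109,500 at 33% = $36,135.00
Remaining $966,470 at 30% = $289,941.00
Fee: $22,440.00 + $56,375.00 + $36,135.00 + $289,941.00 = $404,891.00
$404,891.00 is under the $486,500 cap.
Referral share: 33% of $404,891.00 = $133,614.03; lead counsel retains $404,891.00 − $133,614.03 = $271,276.97.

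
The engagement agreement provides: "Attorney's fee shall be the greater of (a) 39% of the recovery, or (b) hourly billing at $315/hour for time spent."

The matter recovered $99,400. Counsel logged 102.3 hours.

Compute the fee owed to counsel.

$38,766.00

(a) 39% of $99,400 = $38,766.00
(b) 102.3 × $315 = $32,224.50
The greater is (a): $38,766.00.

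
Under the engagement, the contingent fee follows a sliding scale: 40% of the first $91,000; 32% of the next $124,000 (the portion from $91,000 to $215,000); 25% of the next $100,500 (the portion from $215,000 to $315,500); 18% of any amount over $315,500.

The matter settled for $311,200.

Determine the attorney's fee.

$100,130.00

First $91,000 at 40% = $36,400.00
Next $124,000 at 32% = $39,680.00
Remaining $96,200 at 25% = $24,050.00
Fee: $36,400.00 + $39,680.00 + $24,050.00 = $100,130.00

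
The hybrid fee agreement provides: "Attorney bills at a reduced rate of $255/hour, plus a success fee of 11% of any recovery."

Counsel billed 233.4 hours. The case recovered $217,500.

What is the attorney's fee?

Hourly: 233.4 × $255 = $59,517.00
Success fee: 11% of $217,500 = $23,925.00
Total: $59,517.00 + $23,925.00 = $83,442.00

$83,442.00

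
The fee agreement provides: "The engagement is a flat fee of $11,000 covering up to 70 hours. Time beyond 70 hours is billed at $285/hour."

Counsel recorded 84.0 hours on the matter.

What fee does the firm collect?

Flat fee: $11,000.00
Excess hours: 84.0 − 70 = 14.0
Overrun: 14.0 × $285 = $3,990.00
Total: $11,000.00 + $3,990.00 = $14,990.00

$14,990.00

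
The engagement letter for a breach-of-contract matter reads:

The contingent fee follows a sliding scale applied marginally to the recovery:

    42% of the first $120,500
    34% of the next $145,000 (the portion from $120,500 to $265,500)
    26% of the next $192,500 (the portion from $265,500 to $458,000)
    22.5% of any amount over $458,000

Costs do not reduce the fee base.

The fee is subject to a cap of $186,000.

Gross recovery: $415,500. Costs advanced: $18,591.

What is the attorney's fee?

$138,910.00

Fee base is the gross recovery, $415,500; costs are reimbursed separately.
First $120,500 at 42% = $50,610.00
Next $145,000 at 34% = $49,300.00
Remaining $150,000 at 26% = $39,000.00
Fee: $50,610.00 + $49,300.00 + $39,000.00 = $138,910.00
$138,910.00 is under the $186,000 cap.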